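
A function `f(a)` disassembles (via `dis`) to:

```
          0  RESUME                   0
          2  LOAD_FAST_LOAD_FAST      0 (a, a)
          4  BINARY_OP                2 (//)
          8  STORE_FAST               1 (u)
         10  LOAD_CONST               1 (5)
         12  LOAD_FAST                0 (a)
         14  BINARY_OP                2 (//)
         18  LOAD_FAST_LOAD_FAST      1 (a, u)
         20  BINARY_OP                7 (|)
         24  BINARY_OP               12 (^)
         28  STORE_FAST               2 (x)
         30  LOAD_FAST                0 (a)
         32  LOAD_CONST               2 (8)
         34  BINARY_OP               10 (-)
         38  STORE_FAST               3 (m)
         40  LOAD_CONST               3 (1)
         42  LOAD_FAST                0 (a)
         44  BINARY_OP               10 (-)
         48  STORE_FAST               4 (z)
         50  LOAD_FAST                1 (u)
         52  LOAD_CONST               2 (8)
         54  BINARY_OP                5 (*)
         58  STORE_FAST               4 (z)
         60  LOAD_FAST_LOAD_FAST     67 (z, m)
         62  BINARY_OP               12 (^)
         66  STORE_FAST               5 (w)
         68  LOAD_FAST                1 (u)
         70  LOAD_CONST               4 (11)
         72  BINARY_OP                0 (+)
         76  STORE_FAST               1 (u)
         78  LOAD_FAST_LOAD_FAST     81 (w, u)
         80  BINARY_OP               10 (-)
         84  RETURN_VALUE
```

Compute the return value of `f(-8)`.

LOAD_FAST_LOAD_FAST a,a → push -8,-8. Stack: [-8, -8]
BINARY_OP // → -8 // -8 = 1. Stack: [1]
STORE_FAST u → u=1. Stack: []
LOAD_CONST → push 5. Stack: [5]
LOAD_FAST a → push -8. Stack: [5, -8]
BINARY_OP // → 5 // -8 = -1. Stack: [-1]
LOAD_FAST_LOAD_FAST a,u → push -8,1. Stack: [-1, -8, 1]
BINARY_OP | → -8 | 1 = -7. Stack: [-1, -7]
BINARY_OP ^ → -1 ^ -7 = 6. Stack: [6]
STORE_FAST x → x=6. Stack: []
LOAD_FAST a → push -8. Stack: [-8]
LOAD_CONST → push 8. Stack: [-8, 8]
BINARY_OP - → -8 - 8 = -16. Stack: [-16]
STORE_FAST m → m=-16. Stack: []
LOAD_CONST → push 1. Stack: [1]
LOAD_FAST a → push -8. Stack: [1, -8]
BINARY_OP - → 1 - -8 = 9. Stack: [9]
STORE_FAST z → z=9. Stack: []
LOAD_FAST u → push 1. Stack: [1]
LOAD_CONST → push 8. Stack: [1, 8]
BINARY_OP * → 1 * 8 = 8. Stack: [8]
STORE_FAST z → z=8. Stack: []
LOAD_FAST_LOAD_FAST z,m → push 8,-16. Stack: [8, -16]
BINARY_OP ^ → 8 ^ -16 = -8. Stack: [-8]
STORE_FAST w → w=-8. Stack: []
LOAD_FAST u → push 1. Stack: [1]
LOAD_CONST → push 11. Stack: [1, 11]
BINARY_OP + → 1 + 11 = 12. Stack: [12]
STORE_FAST u → u=12. Stack: []
LOAD_FAST_LOAD_FAST w,u → push -8,12. Stack: [-8, 12]
BINARY_OP - → -8 - 12 = -20. Stack: [-20]
RETURN_VALUE → return -20.

-20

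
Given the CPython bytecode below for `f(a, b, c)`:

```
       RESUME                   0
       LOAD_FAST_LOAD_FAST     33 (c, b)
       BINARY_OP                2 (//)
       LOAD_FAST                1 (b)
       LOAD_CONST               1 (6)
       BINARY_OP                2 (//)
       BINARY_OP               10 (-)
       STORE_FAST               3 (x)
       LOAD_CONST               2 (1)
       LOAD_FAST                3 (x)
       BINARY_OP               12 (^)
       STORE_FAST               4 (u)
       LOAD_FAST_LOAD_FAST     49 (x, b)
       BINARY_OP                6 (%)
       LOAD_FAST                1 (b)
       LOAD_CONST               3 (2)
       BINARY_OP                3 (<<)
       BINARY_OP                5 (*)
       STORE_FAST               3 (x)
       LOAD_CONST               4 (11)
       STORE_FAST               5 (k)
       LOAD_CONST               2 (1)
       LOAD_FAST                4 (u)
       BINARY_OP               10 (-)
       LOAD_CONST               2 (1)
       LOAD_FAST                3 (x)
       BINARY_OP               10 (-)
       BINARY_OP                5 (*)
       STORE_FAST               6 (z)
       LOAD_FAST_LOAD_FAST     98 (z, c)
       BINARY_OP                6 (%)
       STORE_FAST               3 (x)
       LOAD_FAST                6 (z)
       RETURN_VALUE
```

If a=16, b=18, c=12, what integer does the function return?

-5395

LOAD_FAST_LOAD_FAST c,b → push 12,18. Stack: [12, 18]
BINARY_OP // → 12 // 18 = 0. Stack: [0]
LOAD_FAST b → push 18. Stack: [0, 18]
LOAD_CONST → push 6. Stack: [0, 18, 6]
BINARY_OP // → 18 // 6 = 3. Stack: [0, 3]
BINARY_OP - → 0 - 3 = -3. Stack: [-3]
STORE_FAST x → x=-3. Stack: []
LOAD_CONST → push 1. Stack: [1]
LOAD_FAST x → push -3. Stack: [1, -3]
BINARY_OP ^ → 1 ^ -3 = -4. Stack: [-4]
STORE_FAST u → u=-4. Stack: []
LOAD_FAST_LOAD_FAST x,b → push -3,18. Stack: [-3, 18]
BINARY_OP % → -3 % 18 = 15. Stack: [15]
LOAD_FAST b → push 18. Stack: [15, 18]
LOAD_CONST → push 2. Stack: [15, 18, 2]
BINARY_OP << → 18 << 2 = 72. Stack: [15, 72]
BINARY_OP * → 15 * 72 = 1080. Stack: [1080]
STORE_FAST x → x=1080. Stack: []
LOAD_CONST → push 11. Stack: [11]
STORE_FAST k → k=11. Stack: []
LOAD_CONST → push 1. Stack: [1]
LOAD_FAST u → push -4. Stack: [1, -4]
BINARY_OP - → 1 - -4 = 5. Stack: [5]
LOAD_CONST → push 1. Stack: [5, 1]
LOAD_FAST x → push 1080. Stack: [5, 1, 1080]
BINARY_OP - → 1 - 1080 = -1079. Stack: [5, -1079]
BINARY_OP * → 5 * -1079 = -5395. Stack: [-5395]
STORE_FAST z → z=-5395. Stack: []
LOAD_FAST_LOAD_FAST z,c → push -5395,12. Stack: [-5395, 12]
BINARY_OP % → -5395 % 12 = 5. Stack: [5]
STORE_FAST x → x=5. Stack: []
LOAD_FAST z → push -5395. Stack: [-5395]
RETURN_VALUE → return -5395.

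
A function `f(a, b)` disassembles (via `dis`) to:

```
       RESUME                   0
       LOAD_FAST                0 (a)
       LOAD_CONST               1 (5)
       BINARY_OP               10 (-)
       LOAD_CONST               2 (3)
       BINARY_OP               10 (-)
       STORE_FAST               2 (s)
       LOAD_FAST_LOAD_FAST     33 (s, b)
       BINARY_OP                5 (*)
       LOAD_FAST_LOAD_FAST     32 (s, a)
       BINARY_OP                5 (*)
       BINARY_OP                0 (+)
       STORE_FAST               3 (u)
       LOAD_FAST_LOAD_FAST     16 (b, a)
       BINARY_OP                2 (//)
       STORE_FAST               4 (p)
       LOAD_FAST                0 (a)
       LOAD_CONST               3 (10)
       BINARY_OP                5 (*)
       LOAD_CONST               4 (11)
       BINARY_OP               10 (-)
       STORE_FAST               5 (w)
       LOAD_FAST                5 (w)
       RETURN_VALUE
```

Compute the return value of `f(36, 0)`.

LOAD_FAST a → push 36. Stack: [36]
LOAD_CONST → push 5. Stack: [36, 5]
BINARY_OP - → 36 - 5 = 31. Stack: [31]
LOAD_CONST → push 3. Stack: [31, 3]
BINARY_OP - → 31 - 3 = 28. Stack: [28]
STORE_FAST s → s=28. Stack: []
LOAD_FAST_LOAD_FAST s,b → push 28,0. Stack: [28, 0]
BINARY_OP * → 28 * 0 = 0. Stack: [0]
LOAD_FAST_LOAD_FAST s,a → push 28,36. Stack: [0, 28, 36]
BINARY_OP * → 28 * 36 = 1008. Stack: [0, 1008]
BINARY_OP + → 0 + 1008 = 1008. Stack: [1008]
STORE_FAST u → u=1008. Stack: []
LOAD_FAST_LOAD_FAST b,a → push 0,36. Stack: [0, 36]
BINARY_OP // → 0 // 36 = 0. Stack: [0]
STORE_FAST p → p=0. Stack: []
LOAD_FAST a → push 36. Stack: [36]
LOAD_CONST → push 10. Stack: [36, 10]
BINARY_OP * → 36 * 10 = 360. Stack: [360]
LOAD_CONST → push 11. Stack: [360, 11]
BINARY_OP - → 360 - 11 = 349. Stack: [349]
STORE_FAST w → w=349. Stack: []
LOAD_FAST w → push 349. Stack: [349]
RETURN_VALUE → return 349.

349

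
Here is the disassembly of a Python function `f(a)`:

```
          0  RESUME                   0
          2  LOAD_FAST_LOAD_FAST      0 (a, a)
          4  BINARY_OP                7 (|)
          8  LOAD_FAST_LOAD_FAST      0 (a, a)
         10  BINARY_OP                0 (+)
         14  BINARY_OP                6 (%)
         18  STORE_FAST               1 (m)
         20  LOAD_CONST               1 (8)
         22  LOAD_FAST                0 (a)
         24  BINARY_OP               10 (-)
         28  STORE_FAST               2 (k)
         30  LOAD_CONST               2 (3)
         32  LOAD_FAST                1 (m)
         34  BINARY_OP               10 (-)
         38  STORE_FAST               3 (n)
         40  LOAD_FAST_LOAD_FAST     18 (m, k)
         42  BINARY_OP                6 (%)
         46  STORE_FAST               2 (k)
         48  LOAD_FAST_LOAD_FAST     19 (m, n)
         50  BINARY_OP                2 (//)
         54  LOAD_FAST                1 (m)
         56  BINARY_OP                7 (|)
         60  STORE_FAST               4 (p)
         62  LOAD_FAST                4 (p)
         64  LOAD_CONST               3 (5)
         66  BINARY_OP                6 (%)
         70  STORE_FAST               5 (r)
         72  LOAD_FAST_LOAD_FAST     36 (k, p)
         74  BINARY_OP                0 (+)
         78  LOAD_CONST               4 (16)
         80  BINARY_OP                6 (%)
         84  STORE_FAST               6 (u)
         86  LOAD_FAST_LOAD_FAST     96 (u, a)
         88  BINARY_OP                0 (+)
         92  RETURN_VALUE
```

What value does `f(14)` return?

24

LOAD_FAST_LOAD_FAST a,a → push 14,14. Stack: [14, 14]
BINARY_OP | → 14 | 14 = 14. Stack: [14]
LOAD_FAST_LOAD_FAST a,a → push 14,14. Stack: [14, 14, 14]
BINARY_OP + → 14 + 14 = 28. Stack: [14, 28]
BINARY_OP % → 14 % 28 = 14. Stack: [14]
STORE_FAST m → m=14. Stack: []
LOAD_CONST → push 8. Stack: [8]
LOAD_FAST a → push 14. Stack: [8, 14]
BINARY_OP - → 8 - 14 = -6. Stack: [-6]
STORE_FAST k → k=-6. Stack: []
LOAD_CONST → push 3. Stack: [3]
LOAD_FAST m → push 14. Stack: [3, 14]
BINARY_OP - → 3 - 14 = -11. Stack: [-11]
STORE_FAST n → n=-11. Stack: []
LOAD_FAST_LOAD_FAST m,k → push 14,-6. Stack: [14, -6]
BINARY_OP % → 14 % -6 = -4. Stack: [-4]
STORE_FAST k → k=-4. Stack: []
LOAD_FAST_LOAD_FAST m,n → push 14,-11. Stack: [14, -11]
BINARY_OP // → 14 // -11 = -2. Stack: [-2]
LOAD_FAST m → push 14. Stack: [-2, 14]
BINARY_OP | → -2 | 14 = -2. Stack: [-2]
STORE_FAST p → p=-2. Stack: []
LOAD_FAST p → push -2. Stack: [-2]
LOAD_CONST → push 5. Stack: [-2, 5]
BINARY_OP % → -2 % 5 = 3. Stack: [3]
STORE_FAST r → r=3. Stack: []
LOAD_FAST_LOAD_FAST k,p → push -4,-2. Stack: [-4, -2]
BINARY_OP + → -4 + -2 = -6. Stack: [-6]
LOAD_CONST → push 16. Stack: [-6, 16]
BINARY_OP % → -6 % 16 = 10. Stack: [10]
STORE_FAST u → u=10. Stack: []
LOAD_FAST_LOAD_FAST u,a → push 10,14. Stack: [10, 14]
BINARY_OP + → 10 + 14 = 24. Stack: [24]
RETURN_VALUE → return 24.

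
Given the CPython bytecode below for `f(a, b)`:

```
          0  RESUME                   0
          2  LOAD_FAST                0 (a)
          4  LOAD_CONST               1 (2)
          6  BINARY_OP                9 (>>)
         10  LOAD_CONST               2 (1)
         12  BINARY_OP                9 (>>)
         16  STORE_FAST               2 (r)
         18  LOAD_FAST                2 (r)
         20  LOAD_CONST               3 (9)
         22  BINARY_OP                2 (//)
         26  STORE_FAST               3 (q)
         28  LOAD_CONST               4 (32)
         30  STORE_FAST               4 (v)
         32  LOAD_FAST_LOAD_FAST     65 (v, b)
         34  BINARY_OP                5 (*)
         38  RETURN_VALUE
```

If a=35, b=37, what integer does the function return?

LOAD_FAST a → push 35. Stack: [35]
LOAD_CONST → push 2. Stack: [35, 2]
BINARY_OP >> → 35 >> 2 = 8. Stack: [8]
LOAD_CONST → push 1. Stack: [8, 1]
BINARY_OP >> → 8 >> 1 = 4. Stack: [4]
STORE_FAST r → r=4. Stack: []
LOAD_FAST r → push 4. Stack: [4]
LOAD_CONST → push 9. Stack: [4, 9]
BINARY_OP // → 4 // 9 = 0. Stack: [0]
STORE_FAST q → q=0. Stack: []
LOAD_CONST → push 32. Stack: [32]
STORE_FAST v → v=32. Stack: []
LOAD_FAST_LOAD_FAST v,b → push 32,37. Stack: [32, 37]
BINARY_OP * → 32 * 37 = 1184. Stack: [1184]
RETURN_VALUE → return 1184.

1184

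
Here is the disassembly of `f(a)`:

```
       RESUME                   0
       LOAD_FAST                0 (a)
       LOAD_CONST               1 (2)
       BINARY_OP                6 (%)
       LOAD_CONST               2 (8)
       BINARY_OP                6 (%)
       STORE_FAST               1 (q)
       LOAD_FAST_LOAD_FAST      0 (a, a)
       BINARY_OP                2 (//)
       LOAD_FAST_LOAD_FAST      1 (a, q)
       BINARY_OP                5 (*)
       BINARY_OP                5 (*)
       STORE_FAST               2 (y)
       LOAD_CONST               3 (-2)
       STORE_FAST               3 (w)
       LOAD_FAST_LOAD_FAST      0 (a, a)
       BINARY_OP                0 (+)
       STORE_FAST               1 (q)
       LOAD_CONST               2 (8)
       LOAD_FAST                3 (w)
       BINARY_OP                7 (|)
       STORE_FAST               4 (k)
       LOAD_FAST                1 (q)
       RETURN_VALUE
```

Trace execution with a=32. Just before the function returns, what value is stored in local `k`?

LOAD_FAST a → push 32. Stack: [32]
LOAD_CONST → push 2. Stack: [32, 2]
BINARY_OP % → 32 % 2 = 0. Stack: [0]
LOAD_CONST → push 8. Stack: [0, 8]
BINARY_OP % → 0 % 8 = 0. Stack: [0]
STORE_FAST q → q=0. Stack: []
LOAD_FAST_LOAD_FAST a,a → push 32,32. Stack: [32, 32]
BINARY_OP // → 32 // 32 = 1. Stack: [1]
LOAD_FAST_LOAD_FAST a,q → push 32,0. Stack: [1, 32, 0]
BINARY_OP * → 32 * 0 = 0. Stack: [1, 0]
BINARY_OP * → 1 * 0 = 0. Stack: [0]
STORE_FAST y → y=0. Stack: []
LOAD_CONST → push -2. Stack: [-2]
STORE_FAST w → w=-2. Stack: []
LOAD_FAST_LOAD_FAST a,a → push 32,32. Stack: [32, 32]
BINARY_OP + → 32 + 32 = 64. Stack: [64]
STORE_FAST q → q=64. Stack: []
LOAD_CONST → push 8. Stack: [8]
LOAD_FAST w → push -2. Stack: [8, -2]
BINARY_OP | → 8 | -2 = -2. Stack: [-2]
STORE_FAST k → k=-2. Stack: []
LOAD_FAST q → push 64. Stack: [64]
RETURN_VALUE → return 64.

-2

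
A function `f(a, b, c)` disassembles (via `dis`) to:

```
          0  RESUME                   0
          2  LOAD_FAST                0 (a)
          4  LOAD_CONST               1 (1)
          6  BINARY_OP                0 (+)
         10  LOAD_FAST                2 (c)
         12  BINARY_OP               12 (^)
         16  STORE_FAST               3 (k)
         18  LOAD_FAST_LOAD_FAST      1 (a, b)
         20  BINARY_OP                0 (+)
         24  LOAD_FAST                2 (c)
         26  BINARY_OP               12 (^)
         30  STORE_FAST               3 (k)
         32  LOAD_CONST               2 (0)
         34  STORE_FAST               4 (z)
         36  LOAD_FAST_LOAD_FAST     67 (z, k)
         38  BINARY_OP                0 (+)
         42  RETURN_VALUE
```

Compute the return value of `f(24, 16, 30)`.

54

LOAD_FAST a → push 24. Stack: [24]
LOAD_CONST → push 1. Stack: [24, 1]
BINARY_OP + → 24 + 1 = 25. Stack: [25]
LOAD_FAST c → push 30. Stack: [25, 30]
BINARY_OP ^ → 25 ^ 30 = 7. Stack: [7]
STORE_FAST k → k=7. Stack: []
LOAD_FAST_LOAD_FAST a,b → push 24,16. Stack: [24, 16]
BINARY_OP + → 24 + 16 = 40. Stack: [40]
LOAD_FAST c → push 30. Stack: [40, 30]
BINARY_OP ^ → 40 ^ 30 = 54. Stack: [54]
STORE_FAST k → k=54. Stack: []
LOAD_CONST → push 0. Stack: [0]
STORE_FAST z → z=0. Stack: []
LOAD_FAST_LOAD_FAST z,k → push 0,54. Stack: [0, 54]
BINARY_OP + → 0 + 54 = 54. Stack: [54]
RETURN_VALUE → return 54.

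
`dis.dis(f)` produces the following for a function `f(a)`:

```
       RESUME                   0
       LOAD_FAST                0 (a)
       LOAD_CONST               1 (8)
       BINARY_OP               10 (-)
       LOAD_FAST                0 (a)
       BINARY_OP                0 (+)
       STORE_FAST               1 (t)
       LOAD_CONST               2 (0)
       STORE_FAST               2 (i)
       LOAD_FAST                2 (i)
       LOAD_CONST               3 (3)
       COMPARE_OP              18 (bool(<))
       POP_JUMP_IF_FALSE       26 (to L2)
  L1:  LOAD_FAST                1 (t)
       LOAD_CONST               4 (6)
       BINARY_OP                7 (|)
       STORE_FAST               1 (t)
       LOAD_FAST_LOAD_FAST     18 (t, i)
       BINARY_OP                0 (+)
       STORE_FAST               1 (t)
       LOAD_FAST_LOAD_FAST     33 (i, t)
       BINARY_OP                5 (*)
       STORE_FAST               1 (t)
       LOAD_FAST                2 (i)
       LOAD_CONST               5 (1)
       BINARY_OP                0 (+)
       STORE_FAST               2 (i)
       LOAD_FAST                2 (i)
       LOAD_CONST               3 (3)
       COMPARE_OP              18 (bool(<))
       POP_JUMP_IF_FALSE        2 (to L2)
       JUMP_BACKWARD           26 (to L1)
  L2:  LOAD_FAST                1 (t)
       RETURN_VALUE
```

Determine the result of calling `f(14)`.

18

LOAD_FAST a → push 14
LOAD_CONST → push 8
BINARY_OP - → 14 - 8 = 6
LOAD_FAST a → push 14
BINARY_OP + → 6 + 14 = 20
STORE_FAST t → t=20
LOAD_CONST → push 0
STORE_FAST i → i=0
LOAD_FAST i → push 0
LOAD_CONST → push 3
COMPARE_OP bool(<) → 0 vs 3 = True
POP_JUMP_IF_FALSE → pop True; no jump
LOAD_FAST t → push 20
LOAD_CONST → push 6
BINARY_OP | → 20 | 6 = 22
STORE_FAST t → t=22
LOAD_FAST_LOAD_FAST t,i → push 22,0
BINARY_OP + → 22 + 0 = 22
STORE_FAST t → t=22
LOAD_FAST_LOAD_FAST i,t → push 0,22
BINARY_OP * → 0 * 22 = 0
STORE_FAST t → t=0
LOAD_FAST i → push 0
LOAD_CONST → push 1
BINARY_OP + → 0 + 1 = 1
STORE_FAST i → i=1
LOAD_FAST i → push 1
LOAD_CONST → push 3
COMPARE_OP bool(<) → 1 vs 3 = True
POP_JUMP_IF_FALSE → pop True; no jump
LOAD_FAST t → push 0
LOAD_CONST → push 6
BINARY_OP | → 0 | 6 = 6
STORE_FAST t → t=6
LOAD_FAST_LOAD_FAST t,i → push 6,1
BINARY_OP + → 6 + 1 = 7
STORE_FAST t → t=7
LOAD_FAST_LOAD_FAST i,t → push 1,7
BINARY_OP * → 1 * 7 = 7
STORE_FAST t → t=7
LOAD_FAST i → push 1
LOAD_CONST → push 1
BINARY_OP + → 1 + 1 = 2
STORE_FAST i → i=2
LOAD_FAST i → push 2
LOAD_CONST → push 3
COMPARE_OP bool(<) → 2 vs 3 = True
POP_JUMP_IF_FALSE → pop True; no jump
LOAD_FAST t → push 7
LOAD_CONST → push 6
BINARY_OP | → 7 | 6 = 7
STORE_FAST t → t=7
LOAD_FAST_LOAD_FAST t,i → push 7,2
BINARY_OP + → 7 + 2 = 9
STORE_FAST t → t=9
LOAD_FAST_LOAD_FAST i,t → push 2,9
BINARY_OP * → 2 * 9 = 18
STORE_FAST t → t=18
LOAD_FAST i → push 2
LOAD_CONST → push 1
BINARY_OP + → 2 + 1 = 3
STORE_FAST i → i=3
LOAD_FAST i → push 3
LOAD_CONST → push 3
COMPARE_OP bool(<) → 3 vs 3 = False
POP_JUMP_IF_FALSE → pop False; jump
LOAD_FAST t → push 18
RETURN_VALUE → return 18.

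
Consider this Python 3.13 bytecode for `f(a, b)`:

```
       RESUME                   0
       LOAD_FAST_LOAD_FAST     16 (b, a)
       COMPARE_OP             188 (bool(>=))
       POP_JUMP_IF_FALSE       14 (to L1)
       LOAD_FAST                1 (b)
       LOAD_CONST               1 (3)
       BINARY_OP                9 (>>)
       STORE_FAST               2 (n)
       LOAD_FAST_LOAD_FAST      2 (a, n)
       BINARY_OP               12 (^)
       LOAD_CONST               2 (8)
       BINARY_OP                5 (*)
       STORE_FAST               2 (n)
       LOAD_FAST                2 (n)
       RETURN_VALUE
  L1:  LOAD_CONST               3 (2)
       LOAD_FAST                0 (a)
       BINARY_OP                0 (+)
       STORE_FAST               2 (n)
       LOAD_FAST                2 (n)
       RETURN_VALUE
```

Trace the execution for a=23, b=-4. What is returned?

LOAD_FAST_LOAD_FAST b,a → push -4,23. Stack: [-4, 23]
COMPARE_OP bool(>=) → -4 vs 23 = False. Stack: [False]
POP_JUMP_IF_FALSE → pop False; jump. Stack: []
LOAD_CONST → push 2. Stack: [2]
LOAD_FAST a → push 23. Stack: [2, 23]
BINARY_OP + → 2 + 23 = 25. Stack: [25]
STORE_FAST n → n=25. Stack: []
LOAD_FAST n → push 25. Stack: [25]
RETURN_VALUE → return 25.

25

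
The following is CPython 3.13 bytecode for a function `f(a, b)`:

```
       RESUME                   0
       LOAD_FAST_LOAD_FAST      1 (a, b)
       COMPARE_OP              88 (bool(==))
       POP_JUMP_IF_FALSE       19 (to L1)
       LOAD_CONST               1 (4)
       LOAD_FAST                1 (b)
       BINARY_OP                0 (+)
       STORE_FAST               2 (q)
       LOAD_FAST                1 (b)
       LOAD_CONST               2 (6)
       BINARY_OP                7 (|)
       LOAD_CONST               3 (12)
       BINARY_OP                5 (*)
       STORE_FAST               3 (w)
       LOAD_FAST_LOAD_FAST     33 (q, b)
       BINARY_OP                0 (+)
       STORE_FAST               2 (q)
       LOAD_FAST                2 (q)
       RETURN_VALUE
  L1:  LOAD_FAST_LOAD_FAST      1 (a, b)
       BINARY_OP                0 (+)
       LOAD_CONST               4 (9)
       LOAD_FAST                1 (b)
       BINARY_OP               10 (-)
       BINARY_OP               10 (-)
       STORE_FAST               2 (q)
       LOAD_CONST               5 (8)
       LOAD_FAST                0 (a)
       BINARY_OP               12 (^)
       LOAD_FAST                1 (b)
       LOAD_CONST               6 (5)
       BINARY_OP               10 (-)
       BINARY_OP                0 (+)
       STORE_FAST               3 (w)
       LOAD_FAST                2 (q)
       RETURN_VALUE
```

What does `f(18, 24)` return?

57

LOAD_FAST_LOAD_FAST a,b → push 18,24. Stack: [18, 24]
COMPARE_OP bool(==) → 18 vs 24 = False. Stack: [False]
POP_JUMP_IF_FALSE → pop False; jump. Stack: []
LOAD_FAST_LOAD_FAST a,b → push 18,24. Stack: [18, 24]
BINARY_OP + → 18 + 24 = 42. Stack: [42]
LOAD_CONST → push 9. Stack: [42, 9]
LOAD_FAST b → push 24. Stack: [42, 9, 24]
BINARY_OP - → 9 - 24 = -15. Stack: [42, -15]
BINARY_OP - → 42 - -15 = 57. Stack: [57]
STORE_FAST q → q=57. Stack: []
LOAD_CONST → push 8. Stack: [8]
LOAD_FAST a → push 18. Stack: [8, 18]
BINARY_OP ^ → 8 ^ 18 = 26. Stack: [26]
LOAD_FAST b → push 24. Stack: [26, 24]
LOAD_CONST → push 5. Stack: [26, 24, 5]
BINARY_OP - → 24 - 5 = 19. Stack: [26, 19]
BINARY_OP + → 26 + 19 = 45. Stack: [45]
STORE_FAST w → w=45. Stack: []
LOAD_FAST q → push 57. Stack: [57]
RETURN_VALUE → return 57.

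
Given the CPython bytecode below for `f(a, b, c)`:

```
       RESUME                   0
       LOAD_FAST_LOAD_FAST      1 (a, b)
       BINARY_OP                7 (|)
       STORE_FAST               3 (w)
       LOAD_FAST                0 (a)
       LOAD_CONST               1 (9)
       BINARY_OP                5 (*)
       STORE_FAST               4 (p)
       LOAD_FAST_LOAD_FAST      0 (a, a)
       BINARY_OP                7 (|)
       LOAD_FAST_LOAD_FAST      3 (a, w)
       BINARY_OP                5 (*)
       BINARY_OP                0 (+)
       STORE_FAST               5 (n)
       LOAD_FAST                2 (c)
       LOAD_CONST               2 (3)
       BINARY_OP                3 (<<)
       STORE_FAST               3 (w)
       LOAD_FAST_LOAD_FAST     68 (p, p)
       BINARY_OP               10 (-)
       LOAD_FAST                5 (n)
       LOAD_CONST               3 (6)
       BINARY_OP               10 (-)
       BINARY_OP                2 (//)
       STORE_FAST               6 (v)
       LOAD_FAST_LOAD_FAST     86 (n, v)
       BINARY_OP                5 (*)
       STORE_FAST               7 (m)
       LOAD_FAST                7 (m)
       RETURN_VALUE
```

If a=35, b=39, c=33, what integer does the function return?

0

LOAD_FAST_LOAD_FAST a,b → push 35,39. Stack: [35, 39]
BINARY_OP | → 35 | 39 = 39. Stack: [39]
STORE_FAST w → w=39. Stack: []
LOAD_FAST a → push 35. Stack: [35]
LOAD_CONST → push 9. Stack: [35, 9]
BINARY_OP * → 35 * 9 = 315. Stack: [315]
STORE_FAST p → p=315. Stack: []
LOAD_FAST_LOAD_FAST a,a → push 35,35. Stack: [35, 35]
BINARY_OP | → 35 | 35 = 35. Stack: [35]
LOAD_FAST_LOAD_FAST a,w → push 35,39. Stack: [35, 35, 39]
BINARY_OP * → 35 * 39 = 1365. Stack: [35, 1365]
BINARY_OP + → 35 + 1365 = 1400. Stack: [1400]
STORE_FAST n → n=1400. Stack: []
LOAD_FAST c → push 33. Stack: [33]
LOAD_CONST → push 3. Stack: [33, 3]
BINARY_OP << → 33 << 3 = 264. Stack: [264]
STORE_FAST w → w=264. Stack: []
LOAD_FAST_LOAD_FAST p,p → push 315,315. Stack: [315, 315]
BINARY_OP - → 315 - 315 = 0. Stack: [0]
LOAD_FAST n → push 1400. Stack: [0, 1400]
LOAD_CONST → push 6. Stack: [0, 1400, 6]
BINARY_OP - → 1400 - 6 = 1394. Stack: [0, 1394]
BINARY_OP // → 0 // 1394 = 0. Stack: [0]
STORE_FAST v → v=0. Stack: []
LOAD_FAST_LOAD_FAST n,v → push 1400,0. Stack: [1400, 0]
BINARY_OP * → 1400 * 0 = 0. Stack: [0]
STORE_FAST m → m=0. Stack: []
LOAD_FAST m → push 0. Stack: [0]
RETURN_VALUE → return 0.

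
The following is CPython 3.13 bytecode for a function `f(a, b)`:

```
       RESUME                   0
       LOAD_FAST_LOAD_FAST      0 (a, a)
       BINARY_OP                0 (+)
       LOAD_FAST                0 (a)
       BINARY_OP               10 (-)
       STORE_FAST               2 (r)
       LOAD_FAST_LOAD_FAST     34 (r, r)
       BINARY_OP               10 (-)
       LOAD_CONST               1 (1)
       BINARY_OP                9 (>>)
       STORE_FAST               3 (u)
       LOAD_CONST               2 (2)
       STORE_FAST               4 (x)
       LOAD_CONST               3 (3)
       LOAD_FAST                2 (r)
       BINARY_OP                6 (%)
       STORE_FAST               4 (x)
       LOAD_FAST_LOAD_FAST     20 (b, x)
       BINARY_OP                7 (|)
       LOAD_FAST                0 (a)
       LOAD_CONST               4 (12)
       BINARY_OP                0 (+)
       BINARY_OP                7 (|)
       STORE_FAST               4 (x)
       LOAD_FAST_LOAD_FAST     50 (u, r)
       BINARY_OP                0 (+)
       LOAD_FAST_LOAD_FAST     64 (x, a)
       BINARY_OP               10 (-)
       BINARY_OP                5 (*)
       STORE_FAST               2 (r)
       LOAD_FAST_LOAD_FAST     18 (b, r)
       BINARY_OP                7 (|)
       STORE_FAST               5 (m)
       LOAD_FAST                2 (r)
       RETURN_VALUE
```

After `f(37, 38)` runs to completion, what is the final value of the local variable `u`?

0

LOAD_FAST_LOAD_FAST a,a → push 37,37. Stack: [37, 37]
BINARY_OP + → 37 + 37 = 74. Stack: [74]
LOAD_FAST a → push 37. Stack: [74, 37]
BINARY_OP - → 74 - 37 = 37. Stack: [37]
STORE_FAST r → r=37. Stack: []
LOAD_FAST_LOAD_FAST r,r → push 37,37. Stack: [37, 37]
BINARY_OP - → 37 - 37 = 0. Stack: [0]
LOAD_CONST → push 1. Stack: [0, 1]
BINARY_OP >> → 0 >> 1 = 0. Stack: [0]
STORE_FAST u → u=0. Stack: []
LOAD_CONST → push 2. Stack: [2]
STORE_FAST x → x=2. Stack: []
LOAD_CONST → push 3. Stack: [3]
LOAD_FAST r → push 37. Stack: [3, 37]
BINARY_OP % → 3 % 37 = 3. Stack: [3]
STORE_FAST x → x=3. Stack: []
LOAD_FAST_LOAD_FAST b,x → push 38,3. Stack: [38, 3]
BINARY_OP | → 38 | 3 = 39. Stack: [39]
LOAD_FAST a → push 37. Stack: [39, 37]
LOAD_CONST → push 12. Stack: [39, 37, 12]
BINARY_OP + → 37 + 12 = 49. Stack: [39, 49]
BINARY_OP | → 39 | 49 = 55. Stack: [55]
STORE_FAST x → x=55. Stack: []
LOAD_FAST_LOAD_FAST u,r → push 0,37. Stack: [0, 37]
BINARY_OP + → 0 + 37 = 37. Stack: [37]
LOAD_FAST_LOAD_FAST x,a → push 55,37. Stack: [37, 55, 37]
BINARY_OP - → 55 - 37 = 18. Stack: [37, 18]
BINARY_OP * → 37 * 18 = 666. Stack: [666]
STORE_FAST r → r=666. Stack: []
LOAD_FAST_LOAD_FAST b,r → push 38,666. Stack: [38, 666]
BINARY_OP | → 38 | 666 = 702. Stack: [702]
STORE_FAST m → m=702. Stack: []
LOAD_FAST r → push 666. Stack: [666]
RETURN_VALUE → return 666.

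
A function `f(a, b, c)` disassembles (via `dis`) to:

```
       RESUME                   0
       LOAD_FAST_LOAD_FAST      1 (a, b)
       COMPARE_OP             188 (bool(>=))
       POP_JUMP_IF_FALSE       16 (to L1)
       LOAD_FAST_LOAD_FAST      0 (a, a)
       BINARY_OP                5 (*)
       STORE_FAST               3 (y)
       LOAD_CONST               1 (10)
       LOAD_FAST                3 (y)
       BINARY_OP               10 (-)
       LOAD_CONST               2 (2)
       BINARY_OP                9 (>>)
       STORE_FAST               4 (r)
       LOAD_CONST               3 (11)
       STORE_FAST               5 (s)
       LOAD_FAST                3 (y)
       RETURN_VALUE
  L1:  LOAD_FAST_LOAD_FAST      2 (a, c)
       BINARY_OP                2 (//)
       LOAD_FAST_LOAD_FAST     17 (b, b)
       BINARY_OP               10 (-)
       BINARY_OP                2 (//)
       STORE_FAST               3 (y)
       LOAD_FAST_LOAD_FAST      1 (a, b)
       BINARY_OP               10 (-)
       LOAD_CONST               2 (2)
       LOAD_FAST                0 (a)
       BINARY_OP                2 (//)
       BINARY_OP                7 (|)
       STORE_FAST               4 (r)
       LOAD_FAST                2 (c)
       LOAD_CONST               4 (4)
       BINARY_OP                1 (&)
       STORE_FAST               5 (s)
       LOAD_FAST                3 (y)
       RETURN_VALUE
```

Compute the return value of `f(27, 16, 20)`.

LOAD_FAST_LOAD_FAST a,b → push 27,16. Stack: [27, 16]
COMPARE_OP bool(>=) → 27 vs 16 = True. Stack: [True]
POP_JUMP_IF_FALSE → pop True; no jump. Stack: []
LOAD_FAST_LOAD_FAST a,a → push 27,27. Stack: [27, 27]
BINARY_OP * → 27 * 27 = 729. Stack: [729]
STORE_FAST y → y=729. Stack: []
LOAD_CONST → push 10. Stack: [10]
LOAD_FAST y → push 729. Stack: [10, 729]
BINARY_OP - → 10 - 729 = -719. Stack: [-719]
LOAD_CONST → push 2. Stack: [-719, 2]
BINARY_OP >> → -719 >> 2 = -180. Stack: [-180]
STORE_FAST r → r=-180. Stack: []
LOAD_CONST → push 11. Stack: [11]
STORE_FAST s → s=11. Stack: []
LOAD_FAST y → push 729. Stack: [729]
RETURN_VALUE → return 729.

729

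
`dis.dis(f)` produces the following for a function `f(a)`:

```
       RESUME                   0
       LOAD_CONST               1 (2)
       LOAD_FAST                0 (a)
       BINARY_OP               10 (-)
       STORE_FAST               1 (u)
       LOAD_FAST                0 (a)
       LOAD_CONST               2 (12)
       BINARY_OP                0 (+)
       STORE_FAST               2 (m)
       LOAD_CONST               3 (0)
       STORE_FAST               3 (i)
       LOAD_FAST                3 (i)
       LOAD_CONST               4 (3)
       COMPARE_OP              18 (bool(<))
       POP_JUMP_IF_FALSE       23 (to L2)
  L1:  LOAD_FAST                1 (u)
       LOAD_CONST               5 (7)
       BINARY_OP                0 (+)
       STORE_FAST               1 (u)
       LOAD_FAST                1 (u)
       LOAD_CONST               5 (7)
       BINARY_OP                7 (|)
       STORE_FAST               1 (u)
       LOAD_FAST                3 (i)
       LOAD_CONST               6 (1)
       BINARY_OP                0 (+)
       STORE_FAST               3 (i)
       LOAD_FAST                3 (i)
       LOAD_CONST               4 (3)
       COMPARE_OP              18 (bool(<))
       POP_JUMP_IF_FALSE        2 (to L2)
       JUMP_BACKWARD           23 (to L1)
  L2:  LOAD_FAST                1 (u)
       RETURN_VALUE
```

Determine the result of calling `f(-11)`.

LOAD_CONST → push 2. Stack: [2]
LOAD_FAST a → push -11. Stack: [2, -11]
BINARY_OP - → 2 - -11 = 13. Stack: [13]
STORE_FAST u → u=13. Stack: []
LOAD_FAST a → push -11. Stack: [-11]
LOAD_CONST → push 12. Stack: [-11, 12]
BINARY_OP + → -11 + 12 = 1. Stack: [1]
STORE_FAST m → m=1. Stack: []
LOAD_CONST → push 0. Stack: [0]
STORE_FAST i → i=0. Stack: []
LOAD_FAST i → push 0. Stack: [0]
LOAD_CONST → push 3. Stack: [0, 3]
COMPARE_OP bool(<) → 0 vs 3 = True. Stack: [True]
POP_JUMP_IF_FALSE → pop True; no jump. Stack: []
LOAD_FAST u → push 13. Stack: [13]
LOAD_CONST → push 7. Stack: [13, 7]
BINARY_OP + → 13 + 7 = 20. Stack: [20]
STORE_FAST u → u=20. Stack: []
LOAD_FAST u → push 20. Stack: [20]
LOAD_CONST → push 7. Stack: [20, 7]
BINARY_OP | → 20 | 7 = 23. Stack: [23]
STORE_FAST u → u=23. Stack: []
LOAD_FAST i → push 0. Stack: [0]
LOAD_CONST → push 1. Stack: [0, 1]
BINARY_OP + → 0 + 1 = 1. Stack: [1]
STORE_FAST i → i=1. Stack: []
LOAD_FAST i → push 1. Stack: [1]
LOAD_CONST → push 3. Stack: [1, 3]
COMPARE_OP bool(<) → 1 vs 3 = True. Stack: [True]
POP_JUMP_IF_FALSE → pop True; no jump. Stack: []
LOAD_FAST u → push 23. Stack: [23]
LOAD_CONST → push 7. Stack: [23, 7]
BINARY_OP + → 23 + 7 = 30. Stack: [30]
STORE_FAST u → u=30. Stack: []
LOAD_FAST u → push 30. Stack: [30]
LOAD_CONST → push 7. Stack: [30, 7]
BINARY_OP | → 30 | 7 = 31. Stack: [31]
STORE_FAST u → u=31. Stack: []
LOAD_FAST i → push 1. Stack: [1]
LOAD_CONST → push 1. Stack: [1, 1]
BINARY_OP + → 1 + 1 = 2. Stack: [2]
STORE_FAST i → i=2. Stack: []
LOAD_FAST i → push 2. Stack: [2]
LOAD_CONST → push 3. Stack: [2, 3]
COMPARE_OP bool(<) → 2 vs 3 = True. Stack: [True]
POP_JUMP_IF_FALSE → pop True; no jump. Stack: []
LOAD_FAST u → push 31. Stack: [31]
LOAD_CONST → push 7. Stack: [31, 7]
BINARY_OP + → 31 + 7 = 38. Stack: [38]
STORE_FAST u → u=38. Stack: []
LOAD_FAST u → push 38. Stack: [38]
LOAD_CONST → push 7. Stack: [38, 7]
BINARY_OP | → 38 | 7 = 39. Stack: [39]
STORE_FAST u → u=39. Stack: []
LOAD_FAST i → push 2. Stack: [2]
LOAD_CONST → push 1. Stack: [2, 1]
BINARY_OP + → 2 + 1 = 3. Stack: [3]
STORE_FAST i → i=3. Stack: []
LOAD_FAST i → push 3. Stack: [3]
LOAD_CONST → push 3. Stack: [3, 3]
COMPARE_OP bool(<) → 3 vs 3 = False. Stack: [False]
POP_JUMP_IF_FALSE → pop False; jump. Stack: []
LOAD_FAST u → push 39. Stack: [39]
RETURN_VALUE → return 39.

39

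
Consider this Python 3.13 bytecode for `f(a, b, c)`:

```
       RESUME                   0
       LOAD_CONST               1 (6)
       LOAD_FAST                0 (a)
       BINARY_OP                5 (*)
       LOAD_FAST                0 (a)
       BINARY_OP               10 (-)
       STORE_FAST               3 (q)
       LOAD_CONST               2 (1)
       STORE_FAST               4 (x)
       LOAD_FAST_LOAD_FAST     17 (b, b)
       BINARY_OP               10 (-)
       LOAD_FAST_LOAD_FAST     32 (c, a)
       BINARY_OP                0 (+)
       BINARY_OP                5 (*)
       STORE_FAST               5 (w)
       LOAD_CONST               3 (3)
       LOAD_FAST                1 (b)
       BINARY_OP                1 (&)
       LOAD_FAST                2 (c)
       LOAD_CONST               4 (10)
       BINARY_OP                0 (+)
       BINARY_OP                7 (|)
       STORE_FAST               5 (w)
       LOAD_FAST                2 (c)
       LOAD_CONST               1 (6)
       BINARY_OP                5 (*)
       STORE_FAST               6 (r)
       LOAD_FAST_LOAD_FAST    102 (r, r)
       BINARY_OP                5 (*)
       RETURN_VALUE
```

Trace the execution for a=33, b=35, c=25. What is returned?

22500

LOAD_CONST → push 6. Stack: [6]
LOAD_FAST a → push 33. Stack: [6, 33]
BINARY_OP * → 6 * 33 = 198. Stack: [198]
LOAD_FAST a → push 33. Stack: [198, 33]
BINARY_OP - → 198 - 33 = 165. Stack: [165]
STORE_FAST q → q=165. Stack: []
LOAD_CONST → push 1. Stack: [1]
STORE_FAST x → x=1. Stack: []
LOAD_FAST_LOAD_FAST b,b → push 35,35. Stack: [35, 35]
BINARY_OP - → 35 - 35 = 0. Stack: [0]
LOAD_FAST_LOAD_FAST c,a → push 25,33. Stack: [0, 25, 33]
BINARY_OP + → 25 + 33 = 58. Stack: [0, 58]
BINARY_OP * → 0 * 58 = 0. Stack: [0]
STORE_FAST w → w=0. Stack: []
LOAD_CONST → push 3. Stack: [3]
LOAD_FAST b → push 35. Stack: [3, 35]
BINARY_OP & → 3 & 35 = 3. Stack: [3]
LOAD_FAST c → push 25. Stack: [3, 25]
LOAD_CONST → push 10. Stack: [3, 25, 10]
BINARY_OP + → 25 + 10 = 35. Stack: [3, 35]
BINARY_OP | → 3 | 35 = 35. Stack: [35]
STORE_FAST w → w=35. Stack: []
LOAD_FAST c → push 25. Stack: [25]
LOAD_CONST → push 6. Stack: [25, 6]
BINARY_OP * → 25 * 6 = 150. Stack: [150]
STORE_FAST r → r=150. Stack: []
LOAD_FAST_LOAD_FAST r,r → push 150,150. Stack: [150, 150]
BINARY_OP * → 150 * 150 = 22500. Stack: [22500]
RETURN_VALUE → return 22500.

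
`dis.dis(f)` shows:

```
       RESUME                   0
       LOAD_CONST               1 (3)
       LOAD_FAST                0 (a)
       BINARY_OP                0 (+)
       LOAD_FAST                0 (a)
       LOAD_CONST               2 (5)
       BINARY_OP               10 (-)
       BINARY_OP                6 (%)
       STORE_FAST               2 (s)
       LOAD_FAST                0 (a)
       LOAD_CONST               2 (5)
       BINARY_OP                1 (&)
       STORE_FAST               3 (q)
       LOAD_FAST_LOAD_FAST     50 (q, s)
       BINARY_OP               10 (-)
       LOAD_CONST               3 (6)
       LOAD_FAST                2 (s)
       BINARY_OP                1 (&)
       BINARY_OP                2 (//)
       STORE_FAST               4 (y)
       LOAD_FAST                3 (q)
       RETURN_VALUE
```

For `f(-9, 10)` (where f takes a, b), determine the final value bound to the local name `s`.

-6

LOAD_CONST → push 3. Stack: [3]
LOAD_FAST a → push -9. Stack: [3, -9]
BINARY_OP + → 3 + -9 = -6. Stack: [-6]
LOAD_FAST a → push -9. Stack: [-6, -9]
LOAD_CONST → push 5. Stack: [-6, -9, 5]
BINARY_OP - → -9 - 5 = -14. Stack: [-6, -14]
BINARY_OP % → -6 % -14 = -6. Stack: [-6]
STORE_FAST s → s=-6. Stack: []
LOAD_FAST a → push -9. Stack: [-9]
LOAD_CONST → push 5. Stack: [-9, 5]
BINARY_OP & → -9 & 5 = 5. Stack: [5]
STORE_FAST q → q=5. Stack: []
LOAD_FAST_LOAD_FAST q,s → push 5,-6. Stack: [5, -6]
BINARY_OP - → 5 - -6 = 11. Stack: [11]
LOAD_CONST → push 6. Stack: [11, 6]
LOAD_FAST s → push -6. Stack: [11, 6, -6]
BINARY_OP & → 6 & -6 = 2. Stack: [11, 2]
BINARY_OP // → 11 // 2 = 5. Stack: [5]
STORE_FAST y → y=5. Stack: []
LOAD_FAST q → push 5. Stack: [5]
RETURN_VALUE → return 5.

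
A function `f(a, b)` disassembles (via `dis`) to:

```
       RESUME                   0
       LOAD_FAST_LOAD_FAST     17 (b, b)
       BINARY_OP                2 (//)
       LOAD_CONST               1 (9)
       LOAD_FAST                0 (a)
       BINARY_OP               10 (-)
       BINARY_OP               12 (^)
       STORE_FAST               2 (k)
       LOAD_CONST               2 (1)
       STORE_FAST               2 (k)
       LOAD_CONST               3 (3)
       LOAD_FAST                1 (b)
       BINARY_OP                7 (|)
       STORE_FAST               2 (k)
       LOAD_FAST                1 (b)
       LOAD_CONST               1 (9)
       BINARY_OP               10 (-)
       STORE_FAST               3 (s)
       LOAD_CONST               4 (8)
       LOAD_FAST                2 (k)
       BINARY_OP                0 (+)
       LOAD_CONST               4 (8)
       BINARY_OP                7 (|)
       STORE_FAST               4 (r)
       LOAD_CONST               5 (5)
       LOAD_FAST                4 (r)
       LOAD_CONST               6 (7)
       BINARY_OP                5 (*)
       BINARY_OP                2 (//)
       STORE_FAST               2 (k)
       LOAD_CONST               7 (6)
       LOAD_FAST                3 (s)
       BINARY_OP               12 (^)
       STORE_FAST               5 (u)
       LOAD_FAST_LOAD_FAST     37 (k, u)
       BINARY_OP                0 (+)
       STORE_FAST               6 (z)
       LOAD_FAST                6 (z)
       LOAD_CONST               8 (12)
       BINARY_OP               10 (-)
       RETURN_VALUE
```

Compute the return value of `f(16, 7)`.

-20

LOAD_FAST_LOAD_FAST b,b → push 7,7. Stack: [7, 7]
BINARY_OP // → 7 // 7 = 1. Stack: [1]
LOAD_CONST → push 9. Stack: [1, 9]
LOAD_FAST a → push 16. Stack: [1, 9, 16]
BINARY_OP - → 9 - 16 = -7. Stack: [1, -7]
BINARY_OP ^ → 1 ^ -7 = -8. Stack: [-8]
STORE_FAST k → k=-8. Stack: []
LOAD_CONST → push 1. Stack: [1]
STORE_FAST k → k=1. Stack: []
LOAD_CONST → push 3. Stack: [3]
LOAD_FAST b → push 7. Stack: [3, 7]
BINARY_OP | → 3 | 7 = 7. Stack: [7]
STORE_FAST k → k=7. Stack: []
LOAD_FAST b → push 7. Stack: [7]
LOAD_CONST → push 9. Stack: [7, 9]
BINARY_OP - → 7 - 9 = -2. Stack: [-2]
STORE_FAST s → s=-2. Stack: []
LOAD_CONST → push 8. Stack: [8]
LOAD_FAST k → push 7. Stack: [8, 7]
BINARY_OP + → 8 + 7 = 15. Stack: [15]
LOAD_CONST → push 8. Stack: [15, 8]
BINARY_OP | → 15 | 8 = 15. Stack: [15]
STORE_FAST r → r=15. Stack: []
LOAD_CONST → push 5. Stack: [5]
LOAD_FAST r → push 15. Stack: [5, 15]
LOAD_CONST → push 7. Stack: [5, 15, 7]
BINARY_OP * → 15 * 7 = 105. Stack: [5, 105]
BINARY_OP // → 5 // 105 = 0. Stack: [0]
STORE_FAST k → k=0. Stack: []
LOAD_CONST → push 6. Stack: [6]
LOAD_FAST s → push -2. Stack: [6, -2]
BINARY_OP ^ → 6 ^ -2 = -8. Stack: [-8]
STORE_FAST u → u=-8. Stack: []
LOAD_FAST_LOAD_FAST k,u → push 0,-8. Stack: [0, -8]
BINARY_OP + → 0 + -8 = -8. Stack: [-8]
STORE_FAST z → z=-8. Stack: []
LOAD_FAST z → push -8. Stack: [-8]
LOAD_CONST → push 12. Stack: [-8, 12]
BINARY_OP - → -8 - 12 = -20. Stack: [-20]
RETURN_VALUE → return -20.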